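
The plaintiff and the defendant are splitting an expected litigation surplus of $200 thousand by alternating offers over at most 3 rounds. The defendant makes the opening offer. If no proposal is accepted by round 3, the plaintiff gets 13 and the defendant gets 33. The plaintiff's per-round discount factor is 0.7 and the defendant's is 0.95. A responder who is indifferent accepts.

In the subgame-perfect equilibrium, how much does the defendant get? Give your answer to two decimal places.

184.36

Solve by backward induction from round 3.
Round 3 (the defendant proposes): the plaintiff gets 13 if talks fail, so the defendant offers 13 and keeps 187.
Round 2 (the plaintiff proposes): the defendant can get 187 next round, worth 0.95 × 187 = 177.65 now; the plaintiff offers that and keeps 22.35.
Round 1 (the defendant proposes): the plaintiff can get 22.35 next round, worth 0.7 × 22.35 = 15.645 now, so the defendant offers 15.645, keeping 184.355.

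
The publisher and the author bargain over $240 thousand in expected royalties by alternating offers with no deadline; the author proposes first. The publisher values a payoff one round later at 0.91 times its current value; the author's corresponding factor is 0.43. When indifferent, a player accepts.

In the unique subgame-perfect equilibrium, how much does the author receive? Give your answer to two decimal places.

35.49

Let x be the author's share when the author proposes and y be the publisher's share when the publisher proposes.
The publisher accepts iff offered ≥ 0.91·y, so x = 240 − 0.91y. Symmetrically y = 240 − 0.43x.
Substituting: x = 240 − 0.91(240 − 0.43x), giving x(1 − 0.43·0.91) = 240(1 − 0.91).
So x = 240 × 0.09 / 0.6087 ≈ 35.4855, and the publisher receives 240 − x ≈ 204.5145.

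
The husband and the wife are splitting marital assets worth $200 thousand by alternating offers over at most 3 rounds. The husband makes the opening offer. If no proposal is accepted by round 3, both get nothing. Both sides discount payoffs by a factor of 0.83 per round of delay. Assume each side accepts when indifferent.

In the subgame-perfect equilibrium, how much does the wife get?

Work backward from the last round.
Round 3 (the husband proposes): rejection yields 0 for the wife; the husband offers 0 and keeps 200.
Round 2 (the wife proposes): the husband can get 200 next round, worth 0.83 × 200 = 166 now; the wife offers that and keeps 34.
Round 1 (the husband proposes): the wife can get 34 next round, worth 0.83 × 34 = 28.22 now; the husband offers that and keeps 171.78.

28.22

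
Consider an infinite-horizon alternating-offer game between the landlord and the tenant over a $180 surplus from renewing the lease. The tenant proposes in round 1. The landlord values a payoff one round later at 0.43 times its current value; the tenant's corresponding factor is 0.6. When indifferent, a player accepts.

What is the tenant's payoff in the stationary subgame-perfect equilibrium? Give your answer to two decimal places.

138.27

When the tenant proposes, the landlord accepts any offer worth at least 0.43 times what the landlord would get by proposing next round; and vice versa.
This gives x = 180 − 0.43y and y = 180 − 0.6x, where x and y are each side's share when it proposes.
Hence (1 − 0.43·0.6)x = 180(1 − 0.43), i.e. 0.742·x = 102.6.
x ≈ 138.2749; the landlord's share is 180 − x ≈ 41.7251.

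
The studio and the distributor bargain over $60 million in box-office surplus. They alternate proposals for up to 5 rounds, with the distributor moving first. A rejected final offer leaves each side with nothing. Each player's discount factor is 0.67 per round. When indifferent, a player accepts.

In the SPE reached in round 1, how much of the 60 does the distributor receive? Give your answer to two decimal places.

By backward induction:
Round 5 (the distributor proposes): rejection yields 0 for the studio; the distributor offers 0 and keeps 60.
Round 4 (the studio proposes): the distributor can get 60 next round, worth 0.67 × 60 = 40.2 now; the studio offers that and keeps 19.8.
Round 3 (the distributor proposes): the studio can get 19.8 next round, worth 0.67 × 19.8 = 13.266 now; the distributor offers that and keeps 46.734.
Round 2 (the studio proposes): the distributor can get 46.734 next round, worth 0.67 × 46.734 = 31.31178 now, so the studio offers 31.31178, keeping 28.68822.
Round 1 (the distributor proposes): the studio can get 28.68822 next round, worth 0.67 × 28.68822 = 19.2211074 now, so the distributor offers 19.2211074, keeping 40.7788926.

40.78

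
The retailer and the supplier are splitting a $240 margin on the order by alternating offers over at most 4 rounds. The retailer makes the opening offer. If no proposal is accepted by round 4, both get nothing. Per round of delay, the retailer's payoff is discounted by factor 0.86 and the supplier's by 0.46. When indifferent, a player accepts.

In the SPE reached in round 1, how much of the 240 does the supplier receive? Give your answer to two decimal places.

59.13

By backward induction:
Round 4 (the supplier proposes): the retailer will accept anything ≥ 0, so the supplier offers 0 and keeps 240.
Round 3 (the retailer proposes): the supplier can get 240 next round, worth 0.46 × 240 = 110.4 now. The retailer offers 110.4 and keeps 240 − 110.4 = 129.6.
Round 2 (the supplier proposes): the retailer can get 129.6 next round, worth 0.86 × 129.6 = 111.456 now, so the supplier offers 111.456, keeping 128.544.
Round 1 (the retailer proposes): the supplier can get 128.544 next round, worth 0.46 × 128.544 = 59.13024 now; the retailer offers that and keeps 180.86976.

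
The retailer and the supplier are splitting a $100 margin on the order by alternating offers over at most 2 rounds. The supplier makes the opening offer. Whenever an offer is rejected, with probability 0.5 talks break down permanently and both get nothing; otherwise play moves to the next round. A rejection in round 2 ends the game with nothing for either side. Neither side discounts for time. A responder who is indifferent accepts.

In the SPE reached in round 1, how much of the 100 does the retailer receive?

50

By backward induction:
Round 2 (the retailer proposes): the supplier will accept anything ≥ 0, so the retailer offers 0 and keeps 100.
Round 1 (the supplier proposes): rejecting gives the retailer an expected 0.5 × 100 = 50; the supplier offers that and keeps 50.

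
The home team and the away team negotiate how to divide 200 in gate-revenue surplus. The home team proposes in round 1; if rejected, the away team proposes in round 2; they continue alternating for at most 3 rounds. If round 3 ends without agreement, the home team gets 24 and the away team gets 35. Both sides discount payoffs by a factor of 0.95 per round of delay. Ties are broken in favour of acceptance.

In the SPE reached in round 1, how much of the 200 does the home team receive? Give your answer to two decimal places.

Work backward from the last round.
Round 3 (the home team proposes): the away team gets 35 if talks fail, so the home team offers 35 and keeps 165.
Round 2 (the away team proposes): the home team can get 165 next round, worth 0.95 × 165 = 156.75 now; the away team offers that and keeps 43.25.
Round 1 (the home team proposes): the away team can get 43.25 next round, worth 0.95 × 43.25 = 41.0875 now; the home team offers that and keeps 158.9125.

158.91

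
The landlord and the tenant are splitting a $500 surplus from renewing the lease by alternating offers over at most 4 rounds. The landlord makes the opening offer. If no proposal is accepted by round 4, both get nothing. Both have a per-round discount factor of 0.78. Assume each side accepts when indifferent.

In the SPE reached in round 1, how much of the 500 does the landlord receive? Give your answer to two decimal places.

176.92

Round 4 (the tenant proposes): the landlord will accept anything ≥ 0, so the tenant offers 0 and keeps 500.
Round 3 (the landlord proposes): the tenant can get 500 next round, worth 0.78 × 500 = 390 now, so the landlord offers 390, keeping 110.
Round 2 (the tenant proposes): the landlord can get 110 next round, worth 0.78 × 110 = 85.8 now. The tenant offers 85.8 and keeps 500 − 85.8 = 414.2.
Round 1 (the landlord proposes): the tenant can get 414.2 next round, worth 0.78 × 414.2 = 323.076 now; the landlord offers that and keeps 176.924.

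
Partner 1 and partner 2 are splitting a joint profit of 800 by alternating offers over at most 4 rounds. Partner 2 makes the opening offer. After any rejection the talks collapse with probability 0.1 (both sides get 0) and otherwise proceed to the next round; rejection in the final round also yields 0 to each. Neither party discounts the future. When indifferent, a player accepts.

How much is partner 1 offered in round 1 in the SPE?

Round 4 (partner 1 proposes): partner 2 will accept anything ≥ 0, so partner 1 offers 0 and keeps 800.
Round 3 (partner 2 proposes): rejecting gives partner 1 an expected 0.9 × 800 = 720; partner 2 offers that and keeps 80.
Round 2 (partner 1 proposes): rejecting gives partner 2 an expected 0.9 × 80 = 72, so partner 1 offers 72, keeping 728.
Round 1 (partner 2 proposes): rejecting gives partner 1 an expected 0.9 × 728 = 655.2. Partner 2 offers 655.2 and keeps 800 − 655.2 = 144.8.

655.2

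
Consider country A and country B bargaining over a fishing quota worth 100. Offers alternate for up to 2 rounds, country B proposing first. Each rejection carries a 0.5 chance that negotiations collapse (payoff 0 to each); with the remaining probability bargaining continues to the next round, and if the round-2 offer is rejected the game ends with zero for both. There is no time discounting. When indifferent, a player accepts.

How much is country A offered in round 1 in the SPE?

Round 2 (country A proposes): country B will accept anything ≥ 0, so country A offers 0 and keeps 100.
Round 1 (country B proposes): rejecting gives country A an expected 0.5 × 100 = 50, so country B offers 50, keeping 50.

50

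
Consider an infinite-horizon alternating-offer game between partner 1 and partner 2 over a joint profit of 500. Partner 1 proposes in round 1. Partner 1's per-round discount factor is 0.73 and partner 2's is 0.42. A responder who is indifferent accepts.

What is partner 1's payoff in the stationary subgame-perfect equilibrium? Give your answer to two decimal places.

418.23

When partner 1 proposes, partner 2 accepts any offer worth at least 0.42 times what partner 2 would get by proposing next round; and vice versa.
This gives x = 500 − 0.42y and y = 500 − 0.73x, where x and y are each side's share when it proposes.
Hence (1 − 0.42·0.73)x = 500(1 − 0.42), i.e. 0.6934·x = 290.
x ≈ 418.2290; partner 2's share is 500 − x ≈ 81.7710.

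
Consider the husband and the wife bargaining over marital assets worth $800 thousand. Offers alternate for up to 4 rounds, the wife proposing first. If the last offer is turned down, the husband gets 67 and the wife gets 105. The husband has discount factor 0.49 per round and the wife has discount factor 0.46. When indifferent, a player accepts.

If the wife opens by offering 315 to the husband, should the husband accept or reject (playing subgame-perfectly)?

Round 4 (the husband proposes): the wife gets 105 if talks fail, so the husband offers 105 and keeps 695.
Round 3 (the wife proposes): the husband can get 695 next round, worth 0.49 × 695 = 340.55 now; the wife offers that and keeps 459.45.
Round 2 (the husband proposes): the wife can get 459.45 next round, worth 0.46 × 459.45 = 211.347 now, so the husband offers 211.347, keeping 588.653.
So by rejecting in round 1, the husband gets 588.653 next round, worth 0.49 × 588.653 = 288.43997 now.
Offer 315 ≥ 288.43997, so the husband accepts.

Accept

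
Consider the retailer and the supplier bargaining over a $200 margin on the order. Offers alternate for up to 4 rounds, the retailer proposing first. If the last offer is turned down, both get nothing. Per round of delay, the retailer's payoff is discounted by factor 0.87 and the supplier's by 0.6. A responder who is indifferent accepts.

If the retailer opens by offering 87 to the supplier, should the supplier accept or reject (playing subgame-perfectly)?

Accept

Work out the supplier's continuation value if the offer is rejected.
Round 4 (the supplier proposes): rejection yields 0 for the retailer; the supplier offers 0 and keeps 200.
Round 3 (the retailer proposes): the supplier can get 200 next round, worth 0.6 × 200 = 120 now, so the retailer offers 120, keeping 80.
Round 2 (the supplier proposes): the retailer can get 80 next round, worth 0.87 × 80 = 69.6 now, so the supplier offers 69.6, keeping 130.4.
So by rejecting in round 1, the supplier gets 130.4 next round, worth 0.6 × 130.4 = 78.24 now.
Offer 87 ≥ 78.24, so the supplier accepts.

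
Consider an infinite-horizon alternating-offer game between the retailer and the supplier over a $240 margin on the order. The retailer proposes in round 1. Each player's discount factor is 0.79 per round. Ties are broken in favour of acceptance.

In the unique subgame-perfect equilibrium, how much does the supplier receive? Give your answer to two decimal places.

105.92

When the retailer proposes, the supplier accepts any offer worth at least 0.79 times what the supplier would get by proposing next round; and vice versa.
This gives x = 240 − 0.79y and y = 240 − 0.79x, where x and y are each side's share when it proposes.
Hence (1 − 0.79·0.79)x = 240(1 − 0.79), i.e. 0.3759·x = 50.4.
x ≈ 134.0782; the supplier's share is 240 − x ≈ 105.9218.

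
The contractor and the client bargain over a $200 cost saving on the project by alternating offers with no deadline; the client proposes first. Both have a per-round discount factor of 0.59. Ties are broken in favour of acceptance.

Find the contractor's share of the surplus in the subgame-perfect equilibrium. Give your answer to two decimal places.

74.21

When the client proposes, the contractor accepts any offer worth at least 0.59 times what the contractor would get by proposing next round; and vice versa.
This gives x = 200 − 0.59y and y = 200 − 0.59x, where x and y are each side's share when it proposes.
Hence (1 − 0.59·0.59)x = 200(1 − 0.59), i.e. 0.6519·x = 82.
x ≈ 125.7862; the contractor's share is 200 − x ≈ 74.2138.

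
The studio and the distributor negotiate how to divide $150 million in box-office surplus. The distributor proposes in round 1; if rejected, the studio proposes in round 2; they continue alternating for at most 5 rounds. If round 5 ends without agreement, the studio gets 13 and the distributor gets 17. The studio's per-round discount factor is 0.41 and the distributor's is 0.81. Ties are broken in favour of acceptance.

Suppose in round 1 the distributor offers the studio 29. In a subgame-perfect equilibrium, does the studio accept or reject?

Accept

Work out the studio's continuation value if the offer is rejected.
Round 5 (the distributor proposes): the studio gets 13 if talks fail, so the distributor offers 13 and keeps 137.
Round 4 (the studio proposes): the distributor can get 137 next round, worth 0.81 × 137 = 110.97 now; the studio offers that and keeps 39.03.
Round 3 (the distributor proposes): the studio can get 39.03 next round, worth 0.41 × 39.03 = 16.0023 now, so the distributor offers 16.0023, keeping 133.9977.
Round 2 (the studio proposes): the distributor can get 133.9977 next round, worth 0.81 × 133.9977 = 108.538137 now; the studio offers that and keeps 41.461863.
So by rejecting in round 1, the studio gets 41.461863 next round, worth 0.41 × 41.461863 = 16.99936383 now.
Offer 29 ≥ 16.99936383, so the studio accepts.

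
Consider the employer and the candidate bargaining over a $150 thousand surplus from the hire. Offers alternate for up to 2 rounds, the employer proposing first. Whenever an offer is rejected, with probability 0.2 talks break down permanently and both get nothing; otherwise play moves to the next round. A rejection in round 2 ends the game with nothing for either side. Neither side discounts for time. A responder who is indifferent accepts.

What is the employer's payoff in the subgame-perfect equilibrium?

By backward induction:
Round 2 (the candidate proposes): rejection yields 0 for the employer; the candidate offers 0 and keeps 150.
Round 1 (the employer proposes): rejecting gives the candidate an expected 0.8 × 150 = 120; the employer offers that and keeps 30.

30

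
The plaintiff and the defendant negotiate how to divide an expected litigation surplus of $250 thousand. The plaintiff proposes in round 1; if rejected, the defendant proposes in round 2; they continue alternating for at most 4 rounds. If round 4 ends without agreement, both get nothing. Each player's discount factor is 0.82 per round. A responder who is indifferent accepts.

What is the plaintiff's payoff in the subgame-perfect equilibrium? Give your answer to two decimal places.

Round 4 (the defendant proposes): rejection yields 0 for the plaintiff; the defendant offers 0 and keeps 250.
Round 3 (the plaintiff proposes): the defendant can get 250 next round, worth 0.82 × 250 = 205 now. The plaintiff offers 205 and keeps 250 − 205 = 45.
Round 2 (the defendant proposes): the plaintiff can get 45 next round, worth 0.82 × 45 = 36.9 now, so the defendant offers 36.9, keeping 213.1.
Round 1 (the plaintiff proposes): the defendant can get 213.1 next round, worth 0.82 × 213.1 = 174.742 now. The plaintiff offers 174.742 and keeps 250 − 174.742 = 75.258.

75.26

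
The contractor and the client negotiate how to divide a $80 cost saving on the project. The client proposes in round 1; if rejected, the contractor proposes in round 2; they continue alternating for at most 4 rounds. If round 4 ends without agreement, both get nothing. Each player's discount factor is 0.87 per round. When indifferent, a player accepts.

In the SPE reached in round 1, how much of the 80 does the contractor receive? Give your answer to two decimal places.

61.73

By backward induction:
Round 4 (the contractor proposes): rejection yields 0 for the client; the contractor offers 0 and keeps 80.
Round 3 (the client proposes): the contractor can get 80 next round, worth 0.87 × 80 = 69.6 now, so the client offers 69.6, keeping 10.4.
Round 2 (the contractor proposes): the client can get 10.4 next round, worth 0.87 × 10.4 = 9.048 now, so the contractor offers 9.048, keeping 70.952.
Round 1 (the client proposes): the contractor can get 70.952 next round, worth 0.87 × 70.952 = 61.72824 now. The client offers 61.72824 and keeps 80 − 61.72824 = 18.27176.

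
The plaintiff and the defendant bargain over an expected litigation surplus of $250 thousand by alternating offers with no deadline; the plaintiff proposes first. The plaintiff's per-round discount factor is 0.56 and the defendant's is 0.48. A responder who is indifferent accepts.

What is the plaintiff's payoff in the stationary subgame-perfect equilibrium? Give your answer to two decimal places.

177.79

Let x be the plaintiff's share when the plaintiff proposes and y be the defendant's share when the defendant proposes.
The defendant accepts iff offered ≥ 0.48·y, so x = 250 − 0.48y. Symmetrically y = 250 − 0.56x.
Substituting: x = 250 − 0.48(250 − 0.56x), giving x(1 − 0.56·0.48) = 250(1 − 0.48).
So x = 250 × 0.52 / 0.7312 ≈ 177.7899, and the defendant receives 250 − x ≈ 72.2101.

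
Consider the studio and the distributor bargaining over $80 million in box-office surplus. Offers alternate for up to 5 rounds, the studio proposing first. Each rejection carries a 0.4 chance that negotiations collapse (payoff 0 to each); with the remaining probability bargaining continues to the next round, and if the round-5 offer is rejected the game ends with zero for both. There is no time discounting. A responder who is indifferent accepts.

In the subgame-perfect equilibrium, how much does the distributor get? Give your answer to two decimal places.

By backward induction:
Round 5 (the studio proposes): rejection yields 0 for the distributor; the studio offers 0 and keeps 80.
Round 4 (the distributor proposes): rejecting gives the studio an expected 0.6 × 80 = 48; the distributor offers that and keeps 32.
Round 3 (the studio proposes): rejecting gives the distributor an expected 0.6 × 32 = 19.2, so the studio offers 19.2, keeping 60.8.
Round 2 (the distributor proposes): rejecting gives the studio an expected 0.6 × 60.8 = 36.48, so the distributor offers 36.48, keeping 43.52.
Round 1 (the studio proposes): rejecting gives the distributor an expected 0.6 × 43.52 = 26.112, so the studio offers 26.112, keeping 53.888.

26.11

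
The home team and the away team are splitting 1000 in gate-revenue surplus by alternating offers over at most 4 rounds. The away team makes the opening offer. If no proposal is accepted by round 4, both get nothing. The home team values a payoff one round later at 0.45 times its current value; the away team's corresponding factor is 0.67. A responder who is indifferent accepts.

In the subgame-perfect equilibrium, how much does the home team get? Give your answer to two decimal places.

Round 4 (the home team proposes): rejection yields 0 for the away team; the home team offers 0 and keeps 1000.
Round 3 (the away team proposes): the home team can get 1000 next round, worth 0.45 × 1000 = 450 now. The away team offers 450 and keeps 1000 − 450 = 550.
Round 2 (the home team proposes): the away team can get 550 next round, worth 0.67 × 550 = 368.5 now; the home team offers that and keeps 631.5.
Round 1 (the away team proposes): the home team can get 631.5 next round, worth 0.45 × 631.5 = 284.175 now; the away team offers that and keeps 715.825.

284.18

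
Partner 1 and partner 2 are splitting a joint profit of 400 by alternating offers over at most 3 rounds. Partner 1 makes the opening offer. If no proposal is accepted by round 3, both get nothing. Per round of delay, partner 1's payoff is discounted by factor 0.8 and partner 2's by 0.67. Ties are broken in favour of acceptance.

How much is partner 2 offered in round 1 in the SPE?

Work backward from the last round.
Round 3 (partner 1 proposes): rejection yields 0 for partner 2; partner 1 offers 0 and keeps 400.
Round 2 (partner 2 proposes): partner 1 can get 400 next round, worth 0.8 × 400 = 320 now; partner 2 offers that and keeps 80.
Round 1 (partner 1 proposes): partner 2 can get 80 next round, worth 0.67 × 80 = 53.6 now. Partner 1 offers 53.6 and keeps 400 − 53.6 = 346.4.

53.6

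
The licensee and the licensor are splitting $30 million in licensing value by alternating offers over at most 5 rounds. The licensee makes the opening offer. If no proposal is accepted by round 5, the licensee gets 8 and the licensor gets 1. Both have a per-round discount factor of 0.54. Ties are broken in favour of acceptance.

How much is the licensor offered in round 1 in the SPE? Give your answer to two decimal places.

9.71

Round 5 (the licensee proposes): the licensor gets 1 if talks fail, so the licensee offers 1 and keeps 29.
Round 4 (the licensor proposes): the licensee can get 29 next round, worth 0.54 × 29 = 15.66 now. The licensor offers 15.66 and keeps 30 − 15.66 = 14.34.
Round 3 (the licensee proposes): the licensor can get 14.34 next round, worth 0.54 × 14.34 = 7.7436 now; the licensee offers that and keeps 22.2564.
Round 2 (the licensor proposes): the licensee can get 22.2564 next round, worth 0.54 × 22.2564 = 12.018456 now. The licensor offers 12.018456 and keeps 30 − 12.018456 = 17.981544.
Round 1 (the licensee proposes): the licensor can get 17.981544 next round, worth 0.54 × 17.981544 = 9.71003376 now. The licensee offers 9.71003376 and keeps 30 − 9.71003376 = 20.28996624.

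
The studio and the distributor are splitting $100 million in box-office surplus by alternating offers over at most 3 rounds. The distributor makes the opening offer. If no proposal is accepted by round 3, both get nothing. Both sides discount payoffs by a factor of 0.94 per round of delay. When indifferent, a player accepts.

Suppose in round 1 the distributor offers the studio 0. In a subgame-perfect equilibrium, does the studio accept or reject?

Round 3 (the distributor proposes): rejection yields 0 for the studio; the distributor offers 0 and keeps 100.
Round 2 (the studio proposes): the distributor can get 100 next round, worth 0.94 × 100 = 94 now. The studio offers 94 and keeps 100 − 94 = 6.
So by rejecting in round 1, the studio gets 6 next round, worth 0.94 × 6 = 5.64 now.
Offer 0 < 5.64, so the studio rejects.

Reject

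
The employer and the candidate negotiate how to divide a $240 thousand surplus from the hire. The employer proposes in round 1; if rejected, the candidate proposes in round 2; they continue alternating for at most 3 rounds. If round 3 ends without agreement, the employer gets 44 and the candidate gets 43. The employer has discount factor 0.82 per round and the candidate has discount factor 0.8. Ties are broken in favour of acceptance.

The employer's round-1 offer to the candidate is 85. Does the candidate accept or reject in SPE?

Round 3 (the employer proposes): the candidate gets 43 if talks fail, so the employer offers 43 and keeps 197.
Round 2 (the candidate proposes): the employer can get 197 next round, worth 0.82 × 197 = 161.54 now. The candidate offers 161.54 and keeps 240 − 161.54 = 78.46.
So by rejecting in round 1, the candidate gets 78.46 next round, worth 0.8 × 78.46 = 62.768 now.
Offer 85 ≥ 62.768, so the candidate accepts.

Accept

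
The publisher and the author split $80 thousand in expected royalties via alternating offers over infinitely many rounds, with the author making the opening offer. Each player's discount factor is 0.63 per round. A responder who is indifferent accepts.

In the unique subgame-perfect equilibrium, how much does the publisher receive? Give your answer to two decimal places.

In a stationary SPE each proposer offers the other exactly their discounted continuation value.
If the author keeps x when proposing and the publisher keeps y when proposing, then x = 80 − 0.63y and y = 80 − 0.63x.
Solving: x = 80(1 − 0.63) / (1 − 0.63·0.63) = 29.6 / 0.6031 ≈ 49.0798.
The publisher gets 80 − 49.0798 ≈ 30.9202.

30.92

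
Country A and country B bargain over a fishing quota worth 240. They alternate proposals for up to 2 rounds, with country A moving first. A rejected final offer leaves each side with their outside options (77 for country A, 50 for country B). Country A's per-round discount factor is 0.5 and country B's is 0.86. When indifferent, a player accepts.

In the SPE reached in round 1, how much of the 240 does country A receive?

99.82

Round 2 (country B proposes): country A gets 77 if talks fail, so country B offers 77 and keeps 163.
Round 1 (country A proposes): country B can get 163 next round, worth 0.86 × 163 = 140.18 now. Country A offers 140.18 and keeps 240 − 140.18 = 99.82.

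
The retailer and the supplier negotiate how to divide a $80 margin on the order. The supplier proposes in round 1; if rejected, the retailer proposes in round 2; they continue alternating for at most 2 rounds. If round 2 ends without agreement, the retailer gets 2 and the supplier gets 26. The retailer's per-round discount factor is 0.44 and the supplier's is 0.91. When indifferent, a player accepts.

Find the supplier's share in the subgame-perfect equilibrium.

56.24

Round 2 (the retailer proposes): the supplier gets 26 if talks fail, so the retailer offers 26 and keeps 54.
Round 1 (the supplier proposes): the retailer can get 54 next round, worth 0.44 × 54 = 23.76 now; the supplier offers that and keeps 56.24.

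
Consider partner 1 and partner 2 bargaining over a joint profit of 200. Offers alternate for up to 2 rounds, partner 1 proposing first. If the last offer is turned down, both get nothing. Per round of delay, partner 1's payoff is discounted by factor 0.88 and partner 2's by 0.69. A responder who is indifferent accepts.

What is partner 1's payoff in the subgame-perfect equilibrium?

By backward induction:
Round 2 (partner 2 proposes): partner 1 will accept anything ≥ 0, so partner 2 offers 0 and keeps 200.
Round 1 (partner 1 proposes): partner 2 can get 200 next round, worth 0.69 × 200 = 138 now, so partner 1 offers 138, keeping 62.

62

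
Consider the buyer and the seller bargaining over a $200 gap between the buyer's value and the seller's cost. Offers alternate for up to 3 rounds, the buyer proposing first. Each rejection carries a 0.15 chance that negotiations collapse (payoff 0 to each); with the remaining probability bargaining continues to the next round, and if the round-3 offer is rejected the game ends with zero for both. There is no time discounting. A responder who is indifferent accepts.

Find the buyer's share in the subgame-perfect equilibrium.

174.5

Round 3 (the buyer proposes): the seller will accept anything ≥ 0, so the buyer offers 0 and keeps 200.
Round 2 (the seller proposes): rejecting gives the buyer an expected 0.85 × 200 = 170, so the seller offers 170, keeping 30.
Round 1 (the buyer proposes): rejecting gives the seller an expected 0.85 × 30 = 25.5; the buyer offers that and keeps 174.5.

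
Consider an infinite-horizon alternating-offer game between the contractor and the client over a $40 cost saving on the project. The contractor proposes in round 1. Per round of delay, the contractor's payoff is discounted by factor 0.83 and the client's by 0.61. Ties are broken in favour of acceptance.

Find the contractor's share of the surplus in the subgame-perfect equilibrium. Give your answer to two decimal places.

31.60

Let x be the contractor's share when the contractor proposes and y be the client's share when the client proposes.
The client accepts iff offered ≥ 0.61·y, so x = 40 − 0.61y. Symmetrically y = 40 − 0.83x.
Substituting: x = 40 − 0.61(40 − 0.83x), giving x(1 − 0.83·0.61) = 40(1 − 0.61).
So x = 40 × 0.39 / 0.4937 ≈ 31.5981, and the client receives 40 − x ≈ 8.4019.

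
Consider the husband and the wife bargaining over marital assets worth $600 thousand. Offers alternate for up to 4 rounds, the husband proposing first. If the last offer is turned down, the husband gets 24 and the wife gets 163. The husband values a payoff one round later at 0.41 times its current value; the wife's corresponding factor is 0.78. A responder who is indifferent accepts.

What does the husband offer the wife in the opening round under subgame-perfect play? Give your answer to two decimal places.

By backward induction:
Round 4 (the wife proposes): the husband gets 24 if talks fail, so the wife offers 24 and keeps 576.
Round 3 (the husband proposes): the wife can get 576 next round, worth 0.78 × 576 = 449.28 now. The husband offers 449.28 and keeps 600 − 449.28 = 150.72.
Round 2 (the wife proposes): the husband can get 150.72 next round, worth 0.41 × 150.72 = 61.7952 now, so the wife offers 61.7952, keeping 538.2048.
Round 1 (the husband proposes): the wife can get 538.2048 next round, worth 0.78 × 538.2048 = 419.799744 now; the husband offers that and keeps 180.200256.

419.80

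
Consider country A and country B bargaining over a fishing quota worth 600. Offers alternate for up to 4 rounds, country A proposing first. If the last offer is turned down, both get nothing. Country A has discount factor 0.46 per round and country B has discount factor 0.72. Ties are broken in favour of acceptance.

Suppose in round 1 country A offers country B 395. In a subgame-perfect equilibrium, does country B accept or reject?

Round 4 (country B proposes): country A will accept anything ≥ 0, so country B offers 0 and keeps 600.
Round 3 (country A proposes): country B can get 600 next round, worth 0.72 × 600 = 432 now; country A offers that and keeps 168.
Round 2 (country B proposes): country A can get 168 next round, worth 0.46 × 168 = 77.28 now; country B offers that and keeps 522.72.
So by rejecting in round 1, country B gets 522.72 next round, worth 0.72 × 522.72 = 376.3584 now.
Offer 395 ≥ 376.3584, so country B accepts.

Accept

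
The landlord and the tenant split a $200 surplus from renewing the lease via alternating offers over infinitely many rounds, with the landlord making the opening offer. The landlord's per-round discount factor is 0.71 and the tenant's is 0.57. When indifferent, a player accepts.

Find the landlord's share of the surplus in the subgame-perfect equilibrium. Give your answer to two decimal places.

144.46

Let x be the landlord's share when the landlord proposes and y be the tenant's share when the tenant proposes.
The tenant accepts iff offered ≥ 0.57·y, so x = 200 − 0.57y. Symmetrically y = 200 − 0.71x.
Substituting: x = 200 − 0.57(200 − 0.71x), giving x(1 − 0.71·0.57) = 200(1 − 0.57).
So x = 200 × 0.43 / 0.5953 ≈ 144.4650, and the tenant receives 200 − x ≈ 55.5350.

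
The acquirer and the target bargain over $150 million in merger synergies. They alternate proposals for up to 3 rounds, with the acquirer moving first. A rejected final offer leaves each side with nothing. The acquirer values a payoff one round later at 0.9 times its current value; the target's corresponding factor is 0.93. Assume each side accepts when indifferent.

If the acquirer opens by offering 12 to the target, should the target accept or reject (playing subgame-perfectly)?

Work out the target's continuation value if the offer is rejected.
Round 3 (the acquirer proposes): rejection yields 0 for the target; the acquirer offers 0 and keeps 150.
Round 2 (the target proposes): the acquirer can get 150 next round, worth 0.9 × 150 = 135 now; the target offers that and keeps 15.
So by rejecting in round 1, the target gets 15 next round, worth 0.93 × 15 = 13.95 now.
Offer 12 < 13.95, so the target rejects.

Reject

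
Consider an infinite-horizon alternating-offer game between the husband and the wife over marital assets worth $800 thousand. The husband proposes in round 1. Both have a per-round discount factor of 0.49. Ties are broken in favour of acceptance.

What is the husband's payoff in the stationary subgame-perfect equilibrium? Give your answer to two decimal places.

In a stationary SPE each proposer offers the other exactly their discounted continuation value.
If the husband keeps x when proposing and the wife keeps y when proposing, then x = 800 − 0.49y and y = 800 − 0.49x.
Solving: x = 800(1 − 0.49) / (1 − 0.49·0.49) = 408 / 0.7599 ≈ 536.9128.
The wife gets 800 − 536.9128 ≈ 263.0872.

536.91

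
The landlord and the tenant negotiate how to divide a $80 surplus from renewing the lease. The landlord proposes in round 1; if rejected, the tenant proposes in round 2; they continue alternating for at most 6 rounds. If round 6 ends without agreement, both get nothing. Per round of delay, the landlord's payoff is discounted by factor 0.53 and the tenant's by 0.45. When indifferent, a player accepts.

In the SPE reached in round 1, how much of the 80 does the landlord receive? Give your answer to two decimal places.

Round 6 (the tenant proposes): rejection yields 0 for the landlord; the tenant offers 0 and keeps 80.
Round 5 (the landlord proposes): the tenant can get 80 next round, worth 0.45 × 80 = 36 now. The landlord offers 36 and keeps 80 − 36 = 44.
Round 4 (the tenant proposes): the landlord can get 44 next round, worth 0.53 × 44 = 23.32 now. The tenant offers 23.32 and keeps 80 − 23.32 = 56.68.
Round 3 (the landlord proposes): the tenant can get 56.68 next round, worth 0.45 × 56.68 = 25.506 now; the landlord offers that and keeps 54.494.
Round 2 (the tenant proposes): the landlord can get 54.494 next round, worth 0.53 × 54.494 = 28.88182 now. The tenant offers 28.88182 and keeps 80 − 28.88182 = 51.11818.
Round 1 (the landlord proposes): the tenant can get 51.11818 next round, worth 0.45 × 51.11818 = 23.003181 now; the landlord offers that and keeps 56.996819.

57.00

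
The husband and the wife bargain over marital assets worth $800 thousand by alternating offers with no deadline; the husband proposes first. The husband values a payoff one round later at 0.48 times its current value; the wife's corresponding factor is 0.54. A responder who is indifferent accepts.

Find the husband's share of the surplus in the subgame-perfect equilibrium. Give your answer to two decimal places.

496.76

Let x be the husband's share when the husband proposes and y be the wife's share when the wife proposes.
The wife accepts iff offered ≥ 0.54·y, so x = 800 − 0.54y. Symmetrically y = 800 − 0.48x.
Substituting: x = 800 − 0.54(800 − 0.48x), giving x(1 − 0.48·0.54) = 800(1 − 0.54).
So x = 800 × 0.46 / 0.7408 ≈ 496.7603, and the wife receives 800 − x ≈ 303.2397.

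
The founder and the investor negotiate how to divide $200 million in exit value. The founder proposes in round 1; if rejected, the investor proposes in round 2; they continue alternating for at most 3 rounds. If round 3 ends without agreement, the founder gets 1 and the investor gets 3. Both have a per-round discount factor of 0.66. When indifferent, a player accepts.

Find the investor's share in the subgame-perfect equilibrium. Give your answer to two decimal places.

46.19

Solve by backward induction from round 3.
Round 3 (the founder proposes): the investor gets 3 if talks fail, so the founder offers 3 and keeps 197.
Round 2 (the investor proposes): the founder can get 197 next round, worth 0.66 × 197 = 130.02 now, so the investor offers 130.02, keeping 69.98.
Round 1 (the founder proposes): the investor can get 69.98 next round, worth 0.66 × 69.98 = 46.1868 now, so the founder offers 46.1868, keeping 153.8132.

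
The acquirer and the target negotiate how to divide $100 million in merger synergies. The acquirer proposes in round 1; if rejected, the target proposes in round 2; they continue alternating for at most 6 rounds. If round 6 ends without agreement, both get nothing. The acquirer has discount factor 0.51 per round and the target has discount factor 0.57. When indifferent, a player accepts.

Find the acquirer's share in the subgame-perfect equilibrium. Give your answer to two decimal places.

Round 6 (the target proposes): the acquirer will accept anything ≥ 0, so the target offers 0 and keeps 100.
Round 5 (the acquirer proposes): the target can get 100 next round, worth 0.57 × 100 = 57 now, so the acquirer offers 57, keeping 43.
Round 4 (the target proposes): the acquirer can get 43 next round, worth 0.51 × 43 = 21.93 now; the target offers that and keeps 78.07.
Round 3 (the acquirer proposes): the target can get 78.07 next round, worth 0.57 × 78.07 = 44.4999 now. The acquirer offers 44.4999 and keeps 100 − 44.4999 = 55.5001.
Round 2 (the target proposes): the acquirer can get 55.5001 next round, worth 0.51 × 55.5001 = 28.305051 now; the target offers that and keeps 71.694949.
Round 1 (the acquirer proposes): the target can get 71.694949 next round, worth 0.57 × 71.694949 = 40.86612093 now; the acquirer offers that and keeps 59.13387907.

59.13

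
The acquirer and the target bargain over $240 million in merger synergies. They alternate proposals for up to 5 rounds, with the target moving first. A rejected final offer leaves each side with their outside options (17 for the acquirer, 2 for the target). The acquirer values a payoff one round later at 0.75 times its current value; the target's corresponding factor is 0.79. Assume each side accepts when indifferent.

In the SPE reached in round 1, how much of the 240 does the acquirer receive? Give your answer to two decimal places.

66.16

Solve by backward induction from round 5.
Round 5 (the target proposes): the acquirer gets 17 if talks fail, so the target offers 17 and keeps 223.
Round 4 (the acquirer proposes): the target can get 223 next round, worth 0.79 × 223 = 176.17 now; the acquirer offers that and keeps 63.83.
Round 3 (the target proposes): the acquirer can get 63.83 next round, worth 0.75 × 63.83 = 47.8725 now, so the target offers 47.8725, keeping 192.1275.
Round 2 (the acquirer proposes): the target can get 192.1275 next round, worth 0.79 × 192.1275 = 151.780725 now; the acquirer offers that and keeps 88.219275.
Round 1 (the target proposes): the acquirer can get 88.219275 next round, worth 0.75 × 88.219275 = 66.16445625 now. The target offers 66.16445625 and keeps 240 − 66.16445625 = 173.83554375.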